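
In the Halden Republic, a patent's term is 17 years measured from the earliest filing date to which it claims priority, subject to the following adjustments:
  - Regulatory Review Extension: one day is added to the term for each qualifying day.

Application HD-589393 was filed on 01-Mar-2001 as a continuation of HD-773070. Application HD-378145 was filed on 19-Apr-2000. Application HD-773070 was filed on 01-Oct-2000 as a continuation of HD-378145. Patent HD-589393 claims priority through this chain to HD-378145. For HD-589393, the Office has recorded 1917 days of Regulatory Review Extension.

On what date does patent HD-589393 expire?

Earliest priority filing: 19 April 2000.
Base term: 19 April 2000 + 17 years → 19 April 2017.
Regulatory Review Extension: +1917 days → 19 July 2022.

July 19, 2022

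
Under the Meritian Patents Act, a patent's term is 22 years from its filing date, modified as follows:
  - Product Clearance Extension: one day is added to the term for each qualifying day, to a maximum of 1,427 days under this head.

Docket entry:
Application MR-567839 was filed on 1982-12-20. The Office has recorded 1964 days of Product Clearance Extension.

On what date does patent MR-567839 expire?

2008-11-16

Base term: filing date + 22 years → 20 December 2004.
Product Clearance Extension: 1964 days claimed exceeds the 1427-day cap, so +1427 days → 16 November 2008.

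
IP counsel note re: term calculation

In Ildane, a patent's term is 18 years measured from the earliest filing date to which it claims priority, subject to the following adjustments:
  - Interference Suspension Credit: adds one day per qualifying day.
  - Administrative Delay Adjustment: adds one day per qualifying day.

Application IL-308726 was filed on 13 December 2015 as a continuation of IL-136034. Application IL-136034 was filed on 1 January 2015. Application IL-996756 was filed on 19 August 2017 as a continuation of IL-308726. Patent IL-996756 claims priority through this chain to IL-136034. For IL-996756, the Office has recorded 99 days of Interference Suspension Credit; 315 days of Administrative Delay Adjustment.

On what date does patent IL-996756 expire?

February 19, 2034

Earliest priority filing: 1 January 2015.
Base term: 1 January 2015 + 18 years → 1 January 2033.
Interference Suspension Credit: +99 days → 10 April 2033.
Administrative Delay Adjustment: +315 days → 19 February 2034.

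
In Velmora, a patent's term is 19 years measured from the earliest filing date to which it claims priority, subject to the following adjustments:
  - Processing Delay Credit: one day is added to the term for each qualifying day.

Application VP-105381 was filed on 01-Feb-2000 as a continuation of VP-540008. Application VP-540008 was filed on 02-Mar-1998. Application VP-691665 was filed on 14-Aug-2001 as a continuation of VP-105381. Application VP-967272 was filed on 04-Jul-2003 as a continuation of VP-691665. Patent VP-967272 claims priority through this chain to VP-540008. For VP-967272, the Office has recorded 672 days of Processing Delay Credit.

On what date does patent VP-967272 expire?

Earliest priority filing: 2 March 1998.
Base term: 2 March 1998 + 19 years → 2 March 2017.
Processing Delay Credit: +672 days → 3 January 2019.

2019-01-03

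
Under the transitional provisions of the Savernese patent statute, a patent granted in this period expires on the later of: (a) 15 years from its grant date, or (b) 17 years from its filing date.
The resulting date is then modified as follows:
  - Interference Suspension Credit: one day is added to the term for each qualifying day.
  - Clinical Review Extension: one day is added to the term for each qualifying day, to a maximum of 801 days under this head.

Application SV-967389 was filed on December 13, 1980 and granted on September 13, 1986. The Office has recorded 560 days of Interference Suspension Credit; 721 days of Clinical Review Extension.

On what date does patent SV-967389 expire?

(a) grant + 15 years → 13 September 2001.
(b) filing + 17 years → 13 December 1997.
Later of the two: 13 September 2001.
Interference Suspension Credit: +560 days → 27 March 2003.
Clinical Review Extension: 721 days (within the 801-day cap) → +721 days → 17 March 2005.

March 17, 2005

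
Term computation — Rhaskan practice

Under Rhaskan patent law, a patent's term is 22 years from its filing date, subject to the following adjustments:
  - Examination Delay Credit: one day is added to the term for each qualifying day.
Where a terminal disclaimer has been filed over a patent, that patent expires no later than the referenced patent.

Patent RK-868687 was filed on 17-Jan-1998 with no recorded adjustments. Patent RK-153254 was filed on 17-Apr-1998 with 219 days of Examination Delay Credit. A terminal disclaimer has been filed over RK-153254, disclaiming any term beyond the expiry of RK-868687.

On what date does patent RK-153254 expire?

2020-01-17

Natural term of RK-153254:
  Base: filing + 22 years → 17 April 2020.
  Examination Delay Credit: +219 days → 22 November 2020.
Expiry of referenced patent RK-868687:
  Base: filing + 22 years → 17 January 2020.
Terminal disclaimer: RK-153254 expires on the earlier of 22 November 2020 and 17 January 2020.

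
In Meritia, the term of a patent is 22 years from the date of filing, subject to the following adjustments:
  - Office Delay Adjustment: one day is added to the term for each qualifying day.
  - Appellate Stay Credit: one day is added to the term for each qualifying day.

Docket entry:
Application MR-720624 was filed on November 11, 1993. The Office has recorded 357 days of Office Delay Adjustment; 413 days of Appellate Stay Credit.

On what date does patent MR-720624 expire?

December 20, 2017

Base term: filing date + 22 years → 11 November 2015.
Office Delay Adjustment: +357 days → 2 November 2016.
Appellate Stay Credit: +413 days → 20 December 2017.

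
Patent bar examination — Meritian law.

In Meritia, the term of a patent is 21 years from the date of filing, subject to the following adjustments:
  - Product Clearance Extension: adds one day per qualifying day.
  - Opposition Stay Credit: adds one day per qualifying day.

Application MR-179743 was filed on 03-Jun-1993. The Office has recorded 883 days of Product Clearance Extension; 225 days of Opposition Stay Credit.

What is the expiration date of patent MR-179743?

June 15, 2017

Base term: filing date + 21 years → 3 June 2014.
Product Clearance Extension: +883 days → 2 November 2016.
Opposition Stay Credit: +225 days → 15 June 2017.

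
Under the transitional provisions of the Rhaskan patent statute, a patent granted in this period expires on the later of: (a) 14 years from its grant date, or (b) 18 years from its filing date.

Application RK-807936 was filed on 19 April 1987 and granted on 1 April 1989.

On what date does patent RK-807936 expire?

April 19, 2005

(a) grant + 14 years → 1 April 2003.
(b) filing + 18 years → 19 April 2005.
Later of the two: 19 April 2005.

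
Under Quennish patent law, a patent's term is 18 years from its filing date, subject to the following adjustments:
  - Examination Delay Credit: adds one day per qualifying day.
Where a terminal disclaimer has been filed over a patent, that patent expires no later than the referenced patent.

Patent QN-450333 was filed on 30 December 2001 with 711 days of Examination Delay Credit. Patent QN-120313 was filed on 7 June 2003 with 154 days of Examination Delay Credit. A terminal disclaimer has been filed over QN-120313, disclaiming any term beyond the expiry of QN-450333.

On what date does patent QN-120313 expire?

November 8, 2021

Natural term of QN-120313:
  Base: filing + 18 years → 7 June 2021.
  Examination Delay Credit: +154 days → 8 November 2021.
Expiry of referenced patent QN-450333:
  Base: filing + 18 years → 30 December 2019.
  Examination Delay Credit: +711 days → 10 December 2021.
Terminal disclaimer: QN-120313 expires on the earlier of 8 November 2021 and 10 December 2021.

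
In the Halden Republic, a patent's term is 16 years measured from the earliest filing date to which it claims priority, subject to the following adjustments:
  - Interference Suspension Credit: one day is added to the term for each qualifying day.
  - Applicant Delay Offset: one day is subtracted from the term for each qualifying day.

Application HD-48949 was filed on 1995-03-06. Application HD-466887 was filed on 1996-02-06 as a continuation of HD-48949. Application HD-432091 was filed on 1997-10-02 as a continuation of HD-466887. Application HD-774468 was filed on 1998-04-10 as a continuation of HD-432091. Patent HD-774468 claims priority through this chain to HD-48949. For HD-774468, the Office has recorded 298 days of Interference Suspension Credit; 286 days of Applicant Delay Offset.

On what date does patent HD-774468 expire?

Earliest priority filing: 6 March 1995.
Base term: 6 March 1995 + 16 years → 6 March 2011.
Interference Suspension Credit: +298 days → 29 December 2011.
Applicant Delay Offset: −286 days → 18 March 2011.

2011-03-18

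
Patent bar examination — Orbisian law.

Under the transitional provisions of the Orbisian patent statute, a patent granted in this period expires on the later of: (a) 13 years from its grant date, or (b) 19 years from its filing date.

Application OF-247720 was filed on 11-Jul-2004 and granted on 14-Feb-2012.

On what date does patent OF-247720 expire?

2025-02-14

(a) grant + 13 years → 14 February 2025.
(b) filing + 19 years → 11 July 2023.
Later of the two: 14 February 2025.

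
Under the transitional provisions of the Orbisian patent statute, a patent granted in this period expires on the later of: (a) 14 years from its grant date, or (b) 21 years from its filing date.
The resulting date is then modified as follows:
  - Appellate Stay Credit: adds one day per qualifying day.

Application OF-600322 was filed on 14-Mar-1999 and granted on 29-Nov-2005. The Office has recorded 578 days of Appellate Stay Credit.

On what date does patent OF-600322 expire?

(a) grant + 14 years → 29 November 2019.
(b) filing + 21 years → 14 March 2020.
Later of the two: 14 March 2020.
Appellate Stay Credit: +578 days → 13 October 2021.

2021-10-13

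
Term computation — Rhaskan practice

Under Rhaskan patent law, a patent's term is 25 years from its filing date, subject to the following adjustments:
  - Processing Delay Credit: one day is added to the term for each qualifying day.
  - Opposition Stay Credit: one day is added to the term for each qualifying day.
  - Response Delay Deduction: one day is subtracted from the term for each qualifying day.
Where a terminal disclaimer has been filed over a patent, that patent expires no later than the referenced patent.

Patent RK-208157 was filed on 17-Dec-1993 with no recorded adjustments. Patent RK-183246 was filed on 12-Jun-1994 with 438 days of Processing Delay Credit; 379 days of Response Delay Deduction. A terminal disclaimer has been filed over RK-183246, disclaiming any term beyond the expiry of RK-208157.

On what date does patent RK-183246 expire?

2018-12-17

Natural term of RK-183246:
  Base: filing + 25 years → 12 June 2019.
  Processing Delay Credit: +438 days → 23 August 2020.
  Response Delay Deduction: −379 days → 10 August 2019.
Expiry of referenced patent RK-208157:
  Base: filing + 25 years → 17 December 2018.
Terminal disclaimer: RK-183246 expires on the earlier of 10 August 2019 and 17 December 2018.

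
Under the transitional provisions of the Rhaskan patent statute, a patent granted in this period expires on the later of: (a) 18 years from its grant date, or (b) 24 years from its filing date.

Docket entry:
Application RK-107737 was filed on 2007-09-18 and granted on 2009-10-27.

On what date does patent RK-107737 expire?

2031-09-18

(a) grant + 18 years → 27 October 2027.
(b) filing + 24 years → 18 September 2031.
Later of the two: 18 September 2031.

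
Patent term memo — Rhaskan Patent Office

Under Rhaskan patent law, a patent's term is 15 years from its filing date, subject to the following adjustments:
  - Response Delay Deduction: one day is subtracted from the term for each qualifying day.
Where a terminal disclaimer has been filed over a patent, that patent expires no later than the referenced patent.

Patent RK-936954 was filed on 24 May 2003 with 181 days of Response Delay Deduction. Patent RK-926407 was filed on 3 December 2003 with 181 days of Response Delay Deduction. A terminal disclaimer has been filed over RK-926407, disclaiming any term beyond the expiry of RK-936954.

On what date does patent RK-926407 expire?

Natural term of RK-926407:
  Base: filing + 15 years → 3 December 2018.
  Response Delay Deduction: −181 days → 5 June 2018.
Expiry of referenced patent RK-936954:
  Base: filing + 15 years → 24 May 2018.
  Response Delay Deduction: −181 days → 24 November 2017.
Terminal disclaimer: RK-926407 expires on the earlier of 5 June 2018 and 24 November 2017.

November 24, 2017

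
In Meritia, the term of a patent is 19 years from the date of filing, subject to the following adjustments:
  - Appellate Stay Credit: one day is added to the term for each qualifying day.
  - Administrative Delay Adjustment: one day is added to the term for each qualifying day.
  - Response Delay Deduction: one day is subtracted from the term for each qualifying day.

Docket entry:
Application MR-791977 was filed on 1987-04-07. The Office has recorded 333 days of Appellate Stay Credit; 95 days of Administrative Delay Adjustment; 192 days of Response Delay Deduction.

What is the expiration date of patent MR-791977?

2006-11-29

Base term: filing date + 19 years → 7 April 2006.
Appellate Stay Credit: +333 days → 6 March 2007.
Administrative Delay Adjustment: +95 days → 9 June 2007.
Response Delay Deduction: −192 days → 29 November 2006.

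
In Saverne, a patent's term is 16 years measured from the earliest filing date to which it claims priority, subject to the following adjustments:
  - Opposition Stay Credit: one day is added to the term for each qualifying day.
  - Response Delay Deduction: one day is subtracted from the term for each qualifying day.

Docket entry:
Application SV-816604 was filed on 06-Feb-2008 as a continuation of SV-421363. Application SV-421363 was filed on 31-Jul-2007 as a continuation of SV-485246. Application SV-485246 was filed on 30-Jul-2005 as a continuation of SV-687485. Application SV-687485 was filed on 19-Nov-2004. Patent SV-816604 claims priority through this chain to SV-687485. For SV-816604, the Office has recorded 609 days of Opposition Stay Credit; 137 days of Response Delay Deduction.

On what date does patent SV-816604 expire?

Earliest priority filing: 19 November 2004.
Base term: 19 November 2004 + 16 years → 19 November 2020.
Opposition Stay Credit: +609 days → 21 July 2022.
Response Delay Deduction: −137 days → 6 March 2022.

2022-03-06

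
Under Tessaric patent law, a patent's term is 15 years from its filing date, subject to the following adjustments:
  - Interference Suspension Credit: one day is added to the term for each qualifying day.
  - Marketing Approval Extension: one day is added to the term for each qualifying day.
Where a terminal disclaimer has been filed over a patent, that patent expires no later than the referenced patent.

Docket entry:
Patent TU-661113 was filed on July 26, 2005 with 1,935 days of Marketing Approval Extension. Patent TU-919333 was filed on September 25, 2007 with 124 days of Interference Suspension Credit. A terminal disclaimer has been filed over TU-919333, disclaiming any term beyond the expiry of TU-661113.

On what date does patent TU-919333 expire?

Natural term of TU-919333:
  Base: filing + 15 years → 25 September 2022.
  Interference Suspension Credit: +124 days → 27 January 2023.
Expiry of referenced patent TU-661113:
  Base: filing + 15 years → 26 July 2020.
  Marketing Approval Extension: +1935 days → 12 November 2025.
Terminal disclaimer: TU-919333 expires on the earlier of 27 January 2023 and 12 November 2025.

January 27, 2023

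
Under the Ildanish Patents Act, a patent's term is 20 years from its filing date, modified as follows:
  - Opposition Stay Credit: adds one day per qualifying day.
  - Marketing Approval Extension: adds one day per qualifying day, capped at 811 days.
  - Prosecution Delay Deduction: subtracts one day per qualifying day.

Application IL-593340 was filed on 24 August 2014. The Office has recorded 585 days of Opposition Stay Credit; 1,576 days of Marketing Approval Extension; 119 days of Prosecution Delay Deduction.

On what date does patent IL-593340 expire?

2038-02-21

Base term: filing date + 20 years → 24 August 2034.
Opposition Stay Credit: +585 days → 31 March 2036.
Marketing Approval Extension: 1576 days claimed exceeds the 811-day cap, so +811 days → 20 June 2038.
Prosecution Delay Deduction: −119 days → 21 February 2038.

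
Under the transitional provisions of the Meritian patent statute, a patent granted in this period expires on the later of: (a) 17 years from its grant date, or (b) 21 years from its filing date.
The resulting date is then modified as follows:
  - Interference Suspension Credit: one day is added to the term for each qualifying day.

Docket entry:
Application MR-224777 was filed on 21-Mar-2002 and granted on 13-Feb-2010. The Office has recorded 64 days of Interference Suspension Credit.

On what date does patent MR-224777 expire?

2027-04-18

(a) grant + 17 years → 13 February 2027.
(b) filing + 21 years → 21 March 2023.
Later of the two: 13 February 2027.
Interference Suspension Credit: +64 days → 18 April 2027.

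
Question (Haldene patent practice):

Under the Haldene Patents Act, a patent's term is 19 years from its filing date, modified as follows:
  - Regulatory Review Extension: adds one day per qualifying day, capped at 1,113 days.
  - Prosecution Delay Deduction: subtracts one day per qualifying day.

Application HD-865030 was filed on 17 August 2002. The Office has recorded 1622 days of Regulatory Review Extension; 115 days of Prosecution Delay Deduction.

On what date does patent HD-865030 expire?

Base term: filing date + 19 years → 17 August 2021.
Regulatory Review Extension: 1622 days claimed exceeds the 1113-day cap, so +1113 days → 3 September 2024.
Prosecution Delay Deduction: −115 days → 11 May 2024.

May 11, 2024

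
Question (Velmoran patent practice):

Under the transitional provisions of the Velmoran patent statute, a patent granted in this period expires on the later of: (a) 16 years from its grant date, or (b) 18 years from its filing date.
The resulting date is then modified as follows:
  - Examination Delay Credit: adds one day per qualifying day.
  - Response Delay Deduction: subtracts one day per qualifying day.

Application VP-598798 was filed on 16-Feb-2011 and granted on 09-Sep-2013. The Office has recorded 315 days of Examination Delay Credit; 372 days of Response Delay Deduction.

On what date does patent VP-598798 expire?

July 14, 2029

(a) grant + 16 years → 9 September 2029.
(b) filing + 18 years → 16 February 2029.
Later of the two: 9 September 2029.
Examination Delay Credit: +315 days → 21 July 2030.
Response Delay Deduction: −372 days → 14 July 2029.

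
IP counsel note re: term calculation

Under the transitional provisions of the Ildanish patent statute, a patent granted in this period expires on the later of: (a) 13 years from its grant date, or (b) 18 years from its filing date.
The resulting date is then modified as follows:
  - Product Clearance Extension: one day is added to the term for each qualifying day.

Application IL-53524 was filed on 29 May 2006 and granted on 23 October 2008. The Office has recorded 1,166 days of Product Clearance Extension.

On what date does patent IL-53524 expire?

(a) grant + 13 years → 23 October 2021.
(b) filing + 18 years → 29 May 2024.
Later of the two: 29 May 2024.
Product Clearance Extension: +1166 days → 8 August 2027.

August 8, 2027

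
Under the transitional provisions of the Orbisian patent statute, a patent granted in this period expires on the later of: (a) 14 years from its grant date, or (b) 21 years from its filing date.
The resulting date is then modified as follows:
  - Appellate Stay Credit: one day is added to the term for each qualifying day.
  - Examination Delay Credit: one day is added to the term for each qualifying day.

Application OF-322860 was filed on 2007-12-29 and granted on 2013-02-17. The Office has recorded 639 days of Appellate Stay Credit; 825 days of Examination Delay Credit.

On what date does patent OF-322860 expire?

(a) grant + 14 years → 17 February 2027.
(b) filing + 21 years → 29 December 2028.
Later of the two: 29 December 2028.
Appellate Stay Credit: +639 days → 29 September 2030.
Examination Delay Credit: +825 days → 1 January 2033.

January 1, 2033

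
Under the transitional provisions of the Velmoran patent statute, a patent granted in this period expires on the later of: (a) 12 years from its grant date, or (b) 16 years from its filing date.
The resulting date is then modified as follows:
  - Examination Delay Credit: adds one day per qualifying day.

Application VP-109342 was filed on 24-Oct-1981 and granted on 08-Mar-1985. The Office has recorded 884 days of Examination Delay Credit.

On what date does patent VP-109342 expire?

2000-03-26

(a) grant + 12 years → 8 March 1997.
(b) filing + 16 years → 24 October 1997.
Later of the two: 24 October 1997.
Examination Delay Credit: +884 days → 26 March 2000.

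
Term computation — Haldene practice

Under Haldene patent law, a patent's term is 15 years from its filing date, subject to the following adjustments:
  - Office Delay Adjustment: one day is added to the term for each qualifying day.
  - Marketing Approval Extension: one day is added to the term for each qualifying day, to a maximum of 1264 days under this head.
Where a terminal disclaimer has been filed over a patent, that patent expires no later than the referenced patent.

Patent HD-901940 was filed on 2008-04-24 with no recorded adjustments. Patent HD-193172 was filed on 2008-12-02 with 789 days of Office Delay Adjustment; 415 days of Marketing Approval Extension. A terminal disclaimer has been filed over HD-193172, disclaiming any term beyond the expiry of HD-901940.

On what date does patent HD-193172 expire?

2023-04-24

Natural term of HD-193172:
  Base: filing + 15 years → 2 December 2023.
  Office Delay Adjustment: +789 days → 29 January 2026.
  Marketing Approval Extension: 415 days (within the 1264-day cap) → +415 days → 20 March 2027.
Expiry of referenced patent HD-901940:
  Base: filing + 15 years → 24 April 2023.
Terminal disclaimer: HD-193172 expires on the earlier of 20 March 2027 and 24 April 2023.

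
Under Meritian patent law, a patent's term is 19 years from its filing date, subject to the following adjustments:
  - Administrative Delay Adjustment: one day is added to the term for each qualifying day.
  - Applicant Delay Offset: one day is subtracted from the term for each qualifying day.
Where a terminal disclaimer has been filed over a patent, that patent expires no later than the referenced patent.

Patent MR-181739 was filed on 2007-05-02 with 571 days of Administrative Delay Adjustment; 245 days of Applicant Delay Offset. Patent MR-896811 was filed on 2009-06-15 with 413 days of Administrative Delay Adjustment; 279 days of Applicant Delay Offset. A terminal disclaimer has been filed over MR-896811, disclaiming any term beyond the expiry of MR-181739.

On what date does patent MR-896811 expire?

2027-03-24

Natural term of MR-896811:
  Base: filing + 19 years → 15 June 2028.
  Administrative Delay Adjustment: +413 days → 2 August 2029.
  Applicant Delay Offset: −279 days → 27 October 2028.
Expiry of referenced patent MR-181739:
  Base: filing + 19 years → 2 May 2026.
  Administrative Delay Adjustment: +571 days → 24 November 2027.
  Applicant Delay Offset: −245 days → 24 March 2027.
Terminal disclaimer: MR-896811 expires on the earlier of 27 October 2028 and 24 March 2027.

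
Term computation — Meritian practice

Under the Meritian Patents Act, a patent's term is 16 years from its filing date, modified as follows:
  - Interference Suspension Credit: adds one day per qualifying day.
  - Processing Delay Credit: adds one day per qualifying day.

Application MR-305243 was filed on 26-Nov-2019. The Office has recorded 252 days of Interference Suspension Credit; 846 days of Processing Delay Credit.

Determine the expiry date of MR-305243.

Base term: filing date + 16 years → 26 November 2035.
Interference Suspension Credit: +252 days → 4 August 2036.
Processing Delay Credit: +846 days → 28 November 2038.

2038-11-28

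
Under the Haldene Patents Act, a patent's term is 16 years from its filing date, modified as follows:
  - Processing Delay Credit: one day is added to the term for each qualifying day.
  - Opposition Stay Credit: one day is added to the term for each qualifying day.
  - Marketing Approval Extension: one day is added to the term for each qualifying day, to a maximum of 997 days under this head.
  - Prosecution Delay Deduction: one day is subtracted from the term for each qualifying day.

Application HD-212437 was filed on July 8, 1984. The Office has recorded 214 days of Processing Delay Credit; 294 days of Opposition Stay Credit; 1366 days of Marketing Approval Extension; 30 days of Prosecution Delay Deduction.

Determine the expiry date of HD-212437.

2004-07-22

Base term: filing date + 16 years → 8 July 2000.
Processing Delay Credit: +214 days → 7 February 2001.
Opposition Stay Credit: +294 days → 28 November 2001.
Marketing Approval Extension: 1366 days claimed exceeds the 997-day cap, so +997 days → 21 August 2004.
Prosecution Delay Deduction: −30 days → 22 July 2004.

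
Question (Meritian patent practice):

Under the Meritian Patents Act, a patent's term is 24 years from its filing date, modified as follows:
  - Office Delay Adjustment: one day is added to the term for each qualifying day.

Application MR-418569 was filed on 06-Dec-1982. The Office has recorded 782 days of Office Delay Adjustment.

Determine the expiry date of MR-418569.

2009-01-26

Base term: filing date + 24 years → 6 December 2006.
Office Delay Adjustment: +782 days → 26 January 2009.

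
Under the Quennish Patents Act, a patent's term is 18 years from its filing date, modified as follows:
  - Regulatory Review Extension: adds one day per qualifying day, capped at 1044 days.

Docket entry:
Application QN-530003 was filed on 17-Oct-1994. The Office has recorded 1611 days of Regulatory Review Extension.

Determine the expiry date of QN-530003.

Base term: filing date + 18 years → 17 October 2012.
Regulatory Review Extension: 1611 days claimed exceeds the 1044-day cap, so +1044 days → 27 August 2015.

August 27, 2015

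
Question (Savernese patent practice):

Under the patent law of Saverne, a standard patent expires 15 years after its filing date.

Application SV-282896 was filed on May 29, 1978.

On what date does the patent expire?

May 29, 1993

Filing date + 15 years → 29 May 1993.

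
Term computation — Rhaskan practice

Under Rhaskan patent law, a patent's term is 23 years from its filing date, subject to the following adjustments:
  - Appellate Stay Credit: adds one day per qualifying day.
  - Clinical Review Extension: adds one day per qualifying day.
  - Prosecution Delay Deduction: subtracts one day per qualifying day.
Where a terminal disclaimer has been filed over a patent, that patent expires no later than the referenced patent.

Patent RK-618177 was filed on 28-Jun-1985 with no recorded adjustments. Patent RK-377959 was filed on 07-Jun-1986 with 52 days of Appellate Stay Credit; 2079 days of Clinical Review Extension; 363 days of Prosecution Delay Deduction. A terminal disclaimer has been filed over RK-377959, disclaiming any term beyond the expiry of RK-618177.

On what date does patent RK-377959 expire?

June 28, 2008

Natural term of RK-377959:
  Base: filing + 23 years → 7 June 2009.
  Appellate Stay Credit: +52 days → 29 July 2009.
  Clinical Review Extension: +2079 days → 8 April 2015.
  Prosecution Delay Deduction: −363 days → 10 April 2014.
Expiry of referenced patent RK-618177:
  Base: filing + 23 years → 28 June 2008.
Terminal disclaimer: RK-377959 expires on the earlier of 10 April 2014 and 28 June 2008.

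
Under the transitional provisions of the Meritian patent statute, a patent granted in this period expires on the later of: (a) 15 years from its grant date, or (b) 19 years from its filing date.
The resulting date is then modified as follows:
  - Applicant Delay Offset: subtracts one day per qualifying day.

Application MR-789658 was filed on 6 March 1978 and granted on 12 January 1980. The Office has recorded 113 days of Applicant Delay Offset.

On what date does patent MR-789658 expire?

1996-11-13

(a) grant + 15 years → 12 January 1995.
(b) filing + 19 years → 6 March 1997.
Later of the two: 6 March 1997.
Applicant Delay Offset: −113 days → 13 November 1996.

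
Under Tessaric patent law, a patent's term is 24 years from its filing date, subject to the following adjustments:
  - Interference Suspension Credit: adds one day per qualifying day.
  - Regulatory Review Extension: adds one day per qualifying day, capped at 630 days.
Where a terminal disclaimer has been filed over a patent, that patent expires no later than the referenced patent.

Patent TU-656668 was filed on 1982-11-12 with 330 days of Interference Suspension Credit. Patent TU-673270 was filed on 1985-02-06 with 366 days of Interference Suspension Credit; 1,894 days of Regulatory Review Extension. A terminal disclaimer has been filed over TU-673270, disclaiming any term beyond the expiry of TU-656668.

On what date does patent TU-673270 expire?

2007-10-08

Natural term of TU-673270:
  Base: filing + 24 years → 6 February 2009.
  Interference Suspension Credit: +366 days → 7 February 2010.
  Regulatory Review Extension: 1894 days claimed exceeds the 630-day cap, so +630 days → 30 October 2011.
Expiry of referenced patent TU-656668:
  Base: filing + 24 years → 12 November 2006.
  Interference Suspension Credit: +330 days → 8 October 2007.
Terminal disclaimer: TU-673270 expires on the earlier of 30 October 2011 and 8 October 2007.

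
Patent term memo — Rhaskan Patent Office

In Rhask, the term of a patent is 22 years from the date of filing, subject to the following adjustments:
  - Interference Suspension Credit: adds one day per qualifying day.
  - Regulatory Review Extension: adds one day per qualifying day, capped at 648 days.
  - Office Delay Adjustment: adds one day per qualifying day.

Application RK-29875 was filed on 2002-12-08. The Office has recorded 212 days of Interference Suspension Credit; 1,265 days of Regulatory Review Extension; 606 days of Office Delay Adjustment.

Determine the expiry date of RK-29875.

2028-12-13

Base term: filing date + 22 years → 8 December 2024.
Interference Suspension Credit: +212 days → 8 July 2025.
Regulatory Review Extension: 1265 days claimed exceeds the 648-day cap, so +648 days → 17 April 2027.
Office Delay Adjustment: +606 days → 13 December 2028.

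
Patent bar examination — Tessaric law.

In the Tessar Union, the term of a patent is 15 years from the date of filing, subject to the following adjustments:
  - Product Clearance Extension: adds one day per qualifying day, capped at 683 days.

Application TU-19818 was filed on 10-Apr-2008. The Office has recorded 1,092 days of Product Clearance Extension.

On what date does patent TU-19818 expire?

Base term: filing date + 15 years → 10 April 2023.
Product Clearance Extension: 1092 days claimed exceeds the 683-day cap, so +683 days → 21 February 2025.

February 21, 2025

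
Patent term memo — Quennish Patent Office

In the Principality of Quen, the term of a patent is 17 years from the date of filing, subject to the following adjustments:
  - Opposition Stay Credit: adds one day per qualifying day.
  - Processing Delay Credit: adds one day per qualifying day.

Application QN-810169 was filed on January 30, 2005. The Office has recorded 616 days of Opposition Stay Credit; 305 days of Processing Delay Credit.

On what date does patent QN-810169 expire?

2024-08-08

Base term: filing date + 17 years → 30 January 2022.
Opposition Stay Credit: +616 days → 8 October 2023.
Processing Delay Credit: +305 days → 8 August 2024.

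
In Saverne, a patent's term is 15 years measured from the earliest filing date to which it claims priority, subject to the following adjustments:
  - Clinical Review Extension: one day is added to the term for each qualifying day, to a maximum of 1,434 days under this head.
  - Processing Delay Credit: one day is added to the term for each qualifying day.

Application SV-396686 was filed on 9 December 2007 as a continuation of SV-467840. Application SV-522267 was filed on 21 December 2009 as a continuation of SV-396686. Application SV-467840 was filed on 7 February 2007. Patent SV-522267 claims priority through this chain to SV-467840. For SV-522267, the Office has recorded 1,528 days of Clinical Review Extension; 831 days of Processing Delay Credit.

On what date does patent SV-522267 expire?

April 21, 2028

Earliest priority filing: 7 February 2007.
Base term: 7 February 2007 + 15 years → 7 February 2022.
Clinical Review Extension: 1528 days claimed exceeds the 1434-day cap, so +1434 days → 11 January 2026.
Processing Delay Credit: +831 days → 21 April 2028.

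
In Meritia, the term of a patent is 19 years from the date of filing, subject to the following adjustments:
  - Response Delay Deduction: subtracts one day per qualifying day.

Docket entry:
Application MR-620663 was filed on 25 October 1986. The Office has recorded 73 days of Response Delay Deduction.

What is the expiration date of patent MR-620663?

Base term: filing date + 19 years → 25 October 2005.
Response Delay Deduction: −73 days → 13 August 2005.

2005-08-13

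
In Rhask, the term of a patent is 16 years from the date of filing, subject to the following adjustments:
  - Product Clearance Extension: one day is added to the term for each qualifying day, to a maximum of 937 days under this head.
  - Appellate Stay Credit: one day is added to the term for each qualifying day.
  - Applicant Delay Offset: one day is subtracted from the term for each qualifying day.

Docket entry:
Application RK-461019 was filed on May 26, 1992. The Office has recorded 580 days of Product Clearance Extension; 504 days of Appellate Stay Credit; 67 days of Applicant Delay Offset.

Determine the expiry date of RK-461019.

2011-03-09

Base term: filing date + 16 years → 26 May 2008.
Product Clearance Extension: 580 days (within the 937-day cap) → +580 days → 27 December 2009.
Appellate Stay Credit: +504 days → 15 May 2011.
Applicant Delay Offset: −67 days → 9 March 2011.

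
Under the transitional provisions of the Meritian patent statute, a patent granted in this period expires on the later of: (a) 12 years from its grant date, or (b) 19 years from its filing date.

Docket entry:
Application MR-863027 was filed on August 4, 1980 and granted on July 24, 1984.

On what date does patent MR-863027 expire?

(a) grant + 12 years → 24 July 1996.
(b) filing + 19 years → 4 August 1999.
Later of the two: 4 August 1999.

August 4, 1999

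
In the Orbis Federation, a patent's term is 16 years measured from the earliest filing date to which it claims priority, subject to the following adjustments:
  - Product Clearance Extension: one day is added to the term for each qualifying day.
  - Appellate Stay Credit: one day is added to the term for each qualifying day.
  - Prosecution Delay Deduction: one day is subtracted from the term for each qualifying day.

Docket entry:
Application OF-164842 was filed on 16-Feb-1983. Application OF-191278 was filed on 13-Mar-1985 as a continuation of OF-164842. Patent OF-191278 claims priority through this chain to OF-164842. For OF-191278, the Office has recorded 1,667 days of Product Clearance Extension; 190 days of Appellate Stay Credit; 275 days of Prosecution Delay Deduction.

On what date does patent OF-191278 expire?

Earliest priority filing: 16 February 1983.
Base term: 16 February 1983 + 16 years → 16 February 1999.
Product Clearance Extension: +1667 days → 10 September 2003.
Appellate Stay Credit: +190 days → 18 March 2004.
Prosecution Delay Deduction: −275 days → 17 June 2003.

2003-06-17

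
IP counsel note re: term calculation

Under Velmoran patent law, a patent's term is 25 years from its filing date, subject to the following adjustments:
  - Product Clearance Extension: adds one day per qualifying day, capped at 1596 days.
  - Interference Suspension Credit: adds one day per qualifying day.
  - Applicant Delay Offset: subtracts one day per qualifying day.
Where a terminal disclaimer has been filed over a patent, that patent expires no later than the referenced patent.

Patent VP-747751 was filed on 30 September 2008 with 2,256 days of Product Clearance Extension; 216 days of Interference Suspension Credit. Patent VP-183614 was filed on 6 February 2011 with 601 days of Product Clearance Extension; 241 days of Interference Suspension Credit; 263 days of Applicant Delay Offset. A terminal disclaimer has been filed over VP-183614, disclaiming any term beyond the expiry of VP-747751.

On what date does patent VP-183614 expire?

2037-09-07

Natural term of VP-183614:
  Base: filing + 25 years → 6 February 2036.
  Product Clearance Extension: 601 days (within the 1596-day cap) → +601 days → 29 September 2037.
  Interference Suspension Credit: +241 days → 28 May 2038.
  Applicant Delay Offset: −263 days → 7 September 2037.
Expiry of referenced patent VP-747751:
  Base: filing + 25 years → 30 September 2033.
  Product Clearance Extension: 2256 days claimed exceeds the 1596-day cap, so +1596 days → 12 February 2038.
  Interference Suspension Credit: +216 days → 16 September 2038.
Terminal disclaimer: VP-183614 expires on the earlier of 7 September 2037 and 16 September 2038.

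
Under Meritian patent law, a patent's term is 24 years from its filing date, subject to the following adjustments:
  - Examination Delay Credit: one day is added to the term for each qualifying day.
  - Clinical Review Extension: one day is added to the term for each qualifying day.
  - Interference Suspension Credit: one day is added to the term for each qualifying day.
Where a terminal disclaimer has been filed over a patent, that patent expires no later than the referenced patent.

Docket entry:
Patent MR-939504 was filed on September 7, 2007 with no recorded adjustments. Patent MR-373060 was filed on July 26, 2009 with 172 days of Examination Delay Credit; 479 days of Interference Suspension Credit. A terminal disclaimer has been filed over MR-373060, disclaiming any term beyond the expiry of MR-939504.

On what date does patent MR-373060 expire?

Natural term of MR-373060:
  Base: filing + 24 years → 26 July 2033.
  Examination Delay Credit: +172 days → 14 January 2034.
  Interference Suspension Credit: +479 days → 8 May 2035.
Expiry of referenced patent MR-939504:
  Base: filing + 24 years → 7 September 2031.
Terminal disclaimer: MR-373060 expires on the earlier of 8 May 2035 and 7 September 2031.

2031-09-07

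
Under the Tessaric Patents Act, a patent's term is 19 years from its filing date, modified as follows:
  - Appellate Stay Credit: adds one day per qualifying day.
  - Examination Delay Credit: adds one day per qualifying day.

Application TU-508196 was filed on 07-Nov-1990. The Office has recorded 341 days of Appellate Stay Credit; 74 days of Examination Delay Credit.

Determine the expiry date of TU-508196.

Base term: filing date + 19 years → 7 November 2009.
Appellate Stay Credit: +341 days → 14 October 2010.
Examination Delay Credit: +74 days → 27 December 2010.

2010-12-27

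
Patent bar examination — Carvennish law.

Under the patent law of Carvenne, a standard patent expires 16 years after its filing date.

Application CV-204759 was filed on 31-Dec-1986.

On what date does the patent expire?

Filing date + 16 years → 31 December 2002.

2002-12-31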